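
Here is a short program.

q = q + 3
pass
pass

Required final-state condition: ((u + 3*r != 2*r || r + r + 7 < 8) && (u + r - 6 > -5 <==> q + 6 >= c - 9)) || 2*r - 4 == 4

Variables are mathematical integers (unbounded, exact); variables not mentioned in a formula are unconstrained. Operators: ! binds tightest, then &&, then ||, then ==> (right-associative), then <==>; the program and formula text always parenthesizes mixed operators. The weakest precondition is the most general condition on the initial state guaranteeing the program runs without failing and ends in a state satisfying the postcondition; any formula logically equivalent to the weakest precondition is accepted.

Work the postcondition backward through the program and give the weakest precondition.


Working backward. After the program, the postcondition ((u + 3*r != 2*r || r + r + 7 < 8) && (u + r - 6 > -5 <==> q + 6 >= c - 9)) || 2*r - 4 == 4 must hold; in canonical form it is ((r + u != 0 || 2*r < 1) && (r + u > 1 <==> q >= c - 15)) || 2*r == 8.
Before skip: ((r + u != 0 || 2*r < 1) && (r + u > 1 <==> q >= c - 15)) || 2*r == 8
Before skip: ((r + u != 0 || 2*r < 1) && (r + u > 1 <==> q >= c - 15)) || 2*r == 8
Before q := q + 3: ((r + u != 0 || 2*r < 1) && (r + u > 1 <==> q >= c - 18)) || 2*r == 8
Answer: WP = ((r + u != 0 || 2*r < 1) && (r + u > 1 <==> q >= c - 18)) || 2*r == 8


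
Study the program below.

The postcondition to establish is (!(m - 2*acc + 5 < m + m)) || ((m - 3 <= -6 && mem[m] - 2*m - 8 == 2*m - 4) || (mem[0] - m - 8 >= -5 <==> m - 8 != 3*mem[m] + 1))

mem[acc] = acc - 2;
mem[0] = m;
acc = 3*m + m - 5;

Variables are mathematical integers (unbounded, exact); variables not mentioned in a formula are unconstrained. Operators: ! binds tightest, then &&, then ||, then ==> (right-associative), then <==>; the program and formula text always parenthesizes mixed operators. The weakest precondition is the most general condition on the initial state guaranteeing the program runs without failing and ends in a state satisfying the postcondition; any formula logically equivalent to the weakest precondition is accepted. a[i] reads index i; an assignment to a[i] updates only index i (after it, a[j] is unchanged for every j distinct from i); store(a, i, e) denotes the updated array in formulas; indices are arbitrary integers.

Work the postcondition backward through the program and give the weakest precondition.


Working backward. After the program, the postcondition (!(m - 2*acc + 5 < m + m)) || ((m - 3 <= -6 && mem[m] - 2*m - 8 == 2*m - 4) || (mem[0] - m - 8 >= -5 <==> m - 8 != 3*mem[m] + 1)) must hold; in canonical form it is (!(2*acc + m > 5)) || (m <= -3 && mem[m] == 4*m + 4) || (mem[0] >= m + 3 <==> m != 3*mem[m] + 9).
Before acc := 3*m + m - 5: (!(9*m > 15)) || (m <= -3 && mem[m] == 4*m + 4) || (mem[0] >= m + 3 <==> m != 3*mem[m] + 9)
Before mem[0] := m: (!(9*m > 15)) || (m <= -3 && store(mem, 0, m)[m] == 4*m + 4) || (!(m != 3*store(mem, 0, m)[m] + 9))
Before mem[acc] := acc - 2: (!(9*m > 15)) || (m <= -3 && store(store(mem, acc, acc - 2), 0, m)[m] == 4*m + 4) || (!(m != 3*store(store(mem, acc, acc - 2), 0, m)[m] + 9))
Answer: WP = (!(9*m > 15)) || (m <= -3 && store(store(mem, acc, acc - 2), 0, m)[m] == 4*m + 4) || (!(m != 3*store(store(mem, acc, acc - 2), 0, m)[m] + 9))


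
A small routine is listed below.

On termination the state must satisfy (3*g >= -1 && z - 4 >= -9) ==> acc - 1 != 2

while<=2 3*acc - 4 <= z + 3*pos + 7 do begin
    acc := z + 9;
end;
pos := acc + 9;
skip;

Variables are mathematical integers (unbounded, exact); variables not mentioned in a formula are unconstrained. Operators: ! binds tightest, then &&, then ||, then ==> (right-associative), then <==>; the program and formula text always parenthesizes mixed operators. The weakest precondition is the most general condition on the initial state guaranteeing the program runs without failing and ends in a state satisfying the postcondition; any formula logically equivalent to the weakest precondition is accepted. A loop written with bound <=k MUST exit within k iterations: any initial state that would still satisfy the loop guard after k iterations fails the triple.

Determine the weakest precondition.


Working backward. After the program, the postcondition (3*g >= -1 && z - 4 >= -9) ==> acc - 1 != 2 must hold; in canonical form it is (3*g >= -1 && z >= -5) ==> acc != 3.
Before skip: (3*g >= -1 && z >= -5) ==> acc != 3
Before pos := acc + 9: (3*g >= -1 && z >= -5) ==> acc != 3
Before the loop (bound <=2), unroll the exhaustion recursion (WP_0 = exit-now case; WP_j = one more guarded iteration, up to j = 2):
  WP_0: (!(3*acc <= 3*pos + z + 11)) && ((3*g >= -1 && z >= -5) ==> acc != 3)
  WP_1: (3*acc <= 3*pos + z + 11 ==> ((!(2*z <= 3*pos - 16)) && ((3*g >= -1 && z >= -5) ==> z != -6))) && ((!(3*acc <= 3*pos + z + 11)) ==> ((3*g >= -1 && z >= -5) ==> acc != 3))
  WP_2: (3*acc <= 3*pos + z + 11 ==> ((2*z <= 3*pos - 16 ==> ((!(2*z <= 3*pos - 16)) && ((3*g >= -1 && z >= -5) ==> z != -6))) && ((!(2*z <= 3*pos - 16)) ==> ((3*g >= -1 && z >= -5) ==> z != -6)))) && ((!(3*acc <= 3*pos + z + 11)) ==> ((3*g >= -1 && z >= -5) ==> acc != 3))
So before the loop: (3*acc <= 3*pos + z + 11 ==> ((2*z <= 3*pos - 16 ==> ((!(2*z <= 3*pos - 16)) && ((3*g >= -1 && z >= -5) ==> z != -6))) && ((!(2*z <= 3*pos - 16)) ==> ((3*g >= -1 && z >= -5) ==> z != -6)))) && ((!(3*acc <= 3*pos + z + 11)) ==> ((3*g >= -1 && z >= -5) ==> acc != 3))
Answer: WP = (3*acc <= 3*pos + z + 11 ==> ((2*z <= 3*pos - 16 ==> ((!(2*z <= 3*pos - 16)) && ((3*g >= -1 && z >= -5) ==> z != -6))) && ((!(2*z <= 3*pos - 16)) ==> ((3*g >= -1 && z >= -5) ==> z != -6)))) && ((!(3*acc <= 3*pos + z + 11)) ==> ((3*g >= -1 && z >= -5) ==> acc != 3))


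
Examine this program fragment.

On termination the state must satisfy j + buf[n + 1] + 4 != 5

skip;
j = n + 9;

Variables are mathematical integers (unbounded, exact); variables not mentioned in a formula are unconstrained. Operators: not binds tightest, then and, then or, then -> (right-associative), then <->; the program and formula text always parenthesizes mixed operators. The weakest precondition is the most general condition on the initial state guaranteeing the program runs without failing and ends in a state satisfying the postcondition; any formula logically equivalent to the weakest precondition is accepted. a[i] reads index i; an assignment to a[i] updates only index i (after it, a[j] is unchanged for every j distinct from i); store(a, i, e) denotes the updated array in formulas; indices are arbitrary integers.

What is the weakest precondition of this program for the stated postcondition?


Working backward. After the program, the postcondition j + buf[n + 1] + 4 != 5 must hold; in canonical form it is buf[n + 1] + j != 1.
Before j := n + 9: buf[n + 1] + n != -8
Before skip: buf[n + 1] + n != -8
Answer: WP = buf[n + 1] + n != -8


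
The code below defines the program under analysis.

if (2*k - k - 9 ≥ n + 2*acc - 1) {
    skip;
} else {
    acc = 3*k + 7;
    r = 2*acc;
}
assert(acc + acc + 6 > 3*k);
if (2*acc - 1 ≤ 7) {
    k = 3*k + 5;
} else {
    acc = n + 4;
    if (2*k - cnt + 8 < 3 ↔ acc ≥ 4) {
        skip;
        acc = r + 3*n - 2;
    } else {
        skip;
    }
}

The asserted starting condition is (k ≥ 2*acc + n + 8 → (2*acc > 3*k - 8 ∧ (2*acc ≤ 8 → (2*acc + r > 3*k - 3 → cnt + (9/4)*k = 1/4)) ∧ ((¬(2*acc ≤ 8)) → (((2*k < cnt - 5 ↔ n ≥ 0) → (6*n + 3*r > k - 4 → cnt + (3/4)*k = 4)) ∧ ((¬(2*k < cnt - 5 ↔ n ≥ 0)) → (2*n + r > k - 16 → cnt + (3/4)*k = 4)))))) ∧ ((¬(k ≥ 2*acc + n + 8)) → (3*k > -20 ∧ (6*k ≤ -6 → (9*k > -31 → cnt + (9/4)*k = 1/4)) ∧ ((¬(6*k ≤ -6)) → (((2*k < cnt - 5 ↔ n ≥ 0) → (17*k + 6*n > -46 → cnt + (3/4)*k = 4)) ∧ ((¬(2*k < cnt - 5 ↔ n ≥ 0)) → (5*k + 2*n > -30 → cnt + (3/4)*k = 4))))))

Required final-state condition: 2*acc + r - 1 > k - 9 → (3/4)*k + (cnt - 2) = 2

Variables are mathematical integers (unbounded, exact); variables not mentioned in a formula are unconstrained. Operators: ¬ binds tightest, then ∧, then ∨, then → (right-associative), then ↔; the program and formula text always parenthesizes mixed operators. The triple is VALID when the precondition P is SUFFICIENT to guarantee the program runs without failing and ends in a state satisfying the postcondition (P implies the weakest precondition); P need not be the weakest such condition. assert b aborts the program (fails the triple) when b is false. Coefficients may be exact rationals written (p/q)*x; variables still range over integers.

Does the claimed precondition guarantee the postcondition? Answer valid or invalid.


Working backward. After the program, the postcondition 2*acc + r - 1 > k - 9 → (3/4)*k + (cnt - 2) = 2 must hold; in canonical form it is 2*acc + r > k - 8 → cnt + (3/4)*k = 4.
Then branch requires 2*acc + r > 3*k - 3 → cnt + (9/4)*k = 1/4; else branch requires ((2*k < cnt - 5 ↔ n ≥ 0) → (6*n + 3*r > k - 4 → cnt + (3/4)*k = 4)) ∧ ((¬(2*k < cnt - 5 ↔ n ≥ 0)) → (2*n + r > k - 16 → cnt + (3/4)*k = 4)).
Before the if: (2*acc ≤ 8 → (2*acc + r > 3*k - 3 → cnt + (9/4)*k = 1/4)) ∧ ((¬(2*acc ≤ 8)) → (((2*k < cnt - 5 ↔ n ≥ 0) → (6*n + 3*r > k - 4 → cnt + (3/4)*k = 4)) ∧ ((¬(2*k < cnt - 5 ↔ n ≥ 0)) → (2*n + r > k - 16 → cnt + (3/4)*k = 4))))
Before assert acc + acc + 6 > 3*k: 2*acc > 3*k - 6 ∧ (2*acc ≤ 8 → (2*acc + r > 3*k - 3 → cnt + (9/4)*k = 1/4)) ∧ ((¬(2*acc ≤ 8)) → (((2*k < cnt - 5 ↔ n ≥ 0) → (6*n + 3*r > k - 4 → cnt + (3/4)*k = 4)) ∧ ((¬(2*k < cnt - 5 ↔ n ≥ 0)) → (2*n + r > k - 16 → cnt + (3/4)*k = 4))))
Then branch requires 2*acc > 3*k - 6 ∧ (2*acc ≤ 8 → (2*acc + r > 3*k - 3 → cnt + (9/4)*k = 1/4)) ∧ ((¬(2*acc ≤ 8)) → (((2*k < cnt - 5 ↔ n ≥ 0) → (6*n + 3*r > k - 4 → cnt + (3/4)*k = 4)) ∧ ((¬(2*k < cnt - 5 ↔ n ≥ 0)) → (2*n + r > k - 16 → cnt + (3/4)*k = 4)))); else branch requires 3*k > -20 ∧ (6*k ≤ -6 → (9*k > -31 → cnt + (9/4)*k = 1/4)) ∧ ((¬(6*k ≤ -6)) → (((2*k < cnt - 5 ↔ n ≥ 0) → (17*k + 6*n > -46 → cnt + (3/4)*k = 4)) ∧ ((¬(2*k < cnt - 5 ↔ n ≥ 0)) → (5*k + 2*n > -30 → cnt + (3/4)*k = 4)))).
Before the if: (k ≥ 2*acc + n + 8 → (2*acc > 3*k - 6 ∧ (2*acc ≤ 8 → (2*acc + r > 3*k - 3 → cnt + (9/4)*k = 1/4)) ∧ ((¬(2*acc ≤ 8)) → (((2*k < cnt - 5 ↔ n ≥ 0) → (6*n + 3*r > k - 4 → cnt + (3/4)*k = 4)) ∧ ((¬(2*k < cnt - 5 ↔ n ≥ 0)) → (2*n + r > k - 16 → cnt + (3/4)*k = 4)))))) ∧ ((¬(k ≥ 2*acc + n + 8)) → (3*k > -20 ∧ (6*k ≤ -6 → (9*k > -31 → cnt + (9/4)*k = 1/4)) ∧ ((¬(6*k ≤ -6)) → (((2*k < cnt - 5 ↔ n ≥ 0) → (17*k + 6*n > -46 → cnt + (3/4)*k = 4)) ∧ ((¬(2*k < cnt - 5 ↔ n ≥ 0)) → (5*k + 2*n > -30 → cnt + (3/4)*k = 4))))))
The weakest precondition is (k ≥ 2*acc + n + 8 → (2*acc > 3*k - 6 ∧ (2*acc ≤ 8 → (2*acc + r > 3*k - 3 → cnt + (9/4)*k = 1/4)) ∧ ((¬(2*acc ≤ 8)) → (((2*k < cnt - 5 ↔ n ≥ 0) → (6*n + 3*r > k - 4 → cnt + (3/4)*k = 4)) ∧ ((¬(2*k < cnt - 5 ↔ n ≥ 0)) → (2*n + r > k - 16 → cnt + (3/4)*k = 4)))))) ∧ ((¬(k ≥ 2*acc + n + 8)) → (3*k > -20 ∧ (6*k ≤ -6 → (9*k > -31 → cnt + (9/4)*k = 1/4)) ∧ ((¬(6*k ≤ -6)) → (((2*k < cnt - 5 ↔ n ≥ 0) → (17*k + 6*n > -46 → cnt + (3/4)*k = 4)) ∧ ((¬(2*k < cnt - 5 ↔ n ≥ 0)) → (5*k + 2*n > -30 → cnt + (3/4)*k = 4)))))).
Check whether (k ≥ 2*acc + n + 8 → (2*acc > 3*k - 8 ∧ (2*acc ≤ 8 → (2*acc + r > 3*k - 3 → cnt + (9/4)*k = 1/4)) ∧ ((¬(2*acc ≤ 8)) → (((2*k < cnt - 5 ↔ n ≥ 0) → (6*n + 3*r > k - 4 → cnt + (3/4)*k = 4)) ∧ ((¬(2*k < cnt - 5 ↔ n ≥ 0)) → (2*n + r > k - 16 → cnt + (3/4)*k = 4)))))) ∧ ((¬(k ≥ 2*acc + n + 8)) → (3*k > -20 ∧ (6*k ≤ -6 → (9*k > -31 → cnt + (9/4)*k = 1/4)) ∧ ((¬(6*k ≤ -6)) → (((2*k < cnt - 5 ↔ n ≥ 0) → (17*k + 6*n > -46 → cnt + (3/4)*k = 4)) ∧ ((¬(2*k < cnt - 5 ↔ n ≥ 0)) → (5*k + 2*n > -30 → cnt + (3/4)*k = 4)))))) implies it.
Countermodel: at the initial state acc = -8, cnt = 7, k = -3, n = -1, r = 5, the precondition holds but the weakest precondition fails.
Answer: invalid


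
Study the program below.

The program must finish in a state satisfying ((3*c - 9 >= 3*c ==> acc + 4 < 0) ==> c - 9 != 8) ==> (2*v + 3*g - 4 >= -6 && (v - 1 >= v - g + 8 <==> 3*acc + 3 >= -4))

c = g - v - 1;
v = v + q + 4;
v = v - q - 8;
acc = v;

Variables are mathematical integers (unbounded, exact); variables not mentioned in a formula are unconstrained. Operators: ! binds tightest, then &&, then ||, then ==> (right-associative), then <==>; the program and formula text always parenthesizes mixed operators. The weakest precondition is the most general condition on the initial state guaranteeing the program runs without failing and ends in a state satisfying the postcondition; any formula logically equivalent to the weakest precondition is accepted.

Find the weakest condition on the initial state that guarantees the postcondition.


Working backward. After the program, the postcondition ((3*c - 9 >= 3*c ==> acc + 4 < 0) ==> c - 9 != 8) ==> (2*v + 3*g - 4 >= -6 && (v - 1 >= v - g + 8 <==> 3*acc + 3 >= -4)) must hold; in canonical form it is c != 17 ==> (3*g + 2*v >= -2 && (g >= 9 <==> 3*acc >= -7)).
Before acc := v: c != 17 ==> (3*g + 2*v >= -2 && (g >= 9 <==> 3*v >= -7))
Before v := v - q - 8: c != 17 ==> (3*g + 2*v >= 2*q + 14 && (g >= 9 <==> 3*v >= 3*q + 17))
Before v := v + q + 4: c != 17 ==> (3*g + 2*v >= 6 && (g >= 9 <==> 3*v >= 5))
Before c := g - v - 1: g != v + 18 ==> (3*g + 2*v >= 6 && (g >= 9 <==> 3*v >= 5))
Answer: WP = g != v + 18 ==> (3*g + 2*v >= 6 && (g >= 9 <==> 3*v >= 5))


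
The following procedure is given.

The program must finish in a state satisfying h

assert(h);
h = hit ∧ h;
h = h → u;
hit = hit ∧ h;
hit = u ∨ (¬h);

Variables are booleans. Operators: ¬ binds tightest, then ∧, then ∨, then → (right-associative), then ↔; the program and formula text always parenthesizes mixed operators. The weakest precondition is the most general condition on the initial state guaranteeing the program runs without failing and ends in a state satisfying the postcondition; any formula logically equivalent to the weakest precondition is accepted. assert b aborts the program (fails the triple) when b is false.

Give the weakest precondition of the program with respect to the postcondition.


Working backward. After the program, h must hold.
Before hit := u ∨ (¬h): h
Before hit := hit ∧ h: h
Before h := h → u: h → u
Before h := hit ∧ h: (hit ∧ h) → u
Before assert h: h ∧ ((hit ∧ h) → u)
Answer: WP = h ∧ ((hit ∧ h) → u)


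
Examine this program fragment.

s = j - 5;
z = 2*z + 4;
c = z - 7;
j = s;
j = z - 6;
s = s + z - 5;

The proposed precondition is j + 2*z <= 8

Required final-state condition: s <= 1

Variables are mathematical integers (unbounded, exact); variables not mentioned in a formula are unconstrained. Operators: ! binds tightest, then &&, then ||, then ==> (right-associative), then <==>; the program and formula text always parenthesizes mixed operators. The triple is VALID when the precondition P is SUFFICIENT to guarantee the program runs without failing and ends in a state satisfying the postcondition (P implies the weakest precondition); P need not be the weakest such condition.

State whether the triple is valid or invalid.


Working backward. After the program, s <= 1 must hold.
Before s := s + z - 5: s + z <= 6
Before j := z - 6: s + z <= 6
Before j := s: s + z <= 6
Before c := z - 7: s + z <= 6
Before z := 2*z + 4: s + 2*z <= 2
Before s := j - 5: j + 2*z <= 7
The weakest precondition is j + 2*z <= 7.
Check whether j + 2*z <= 8 implies it.
Countermodel: at the initial state j = 8, z = 0, the precondition holds but the weakest precondition fails.
Answer: invalid


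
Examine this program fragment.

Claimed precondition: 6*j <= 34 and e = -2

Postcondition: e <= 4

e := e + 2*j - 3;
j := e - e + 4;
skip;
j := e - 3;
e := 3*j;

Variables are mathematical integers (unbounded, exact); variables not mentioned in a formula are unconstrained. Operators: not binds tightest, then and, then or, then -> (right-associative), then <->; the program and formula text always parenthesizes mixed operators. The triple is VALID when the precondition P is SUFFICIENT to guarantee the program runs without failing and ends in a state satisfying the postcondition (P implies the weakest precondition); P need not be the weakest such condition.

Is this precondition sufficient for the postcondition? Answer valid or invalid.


Working backward. After the program, e <= 4 must hold.
Before e := 3*j: 3*j <= 4
Before j := e - 3: 3*e <= 13
Before skip: 3*e <= 13
Before j := e - e + 4: 3*e <= 13
Before e := e + 2*j - 3: 3*e + 6*j <= 22
The weakest precondition is 3*e + 6*j <= 22.
Check whether 6*j <= 34 and e = -2 implies it.
Countermodel: at the initial state e = -2, j = 5, the precondition holds but the weakest precondition fails.
Answer: invalid


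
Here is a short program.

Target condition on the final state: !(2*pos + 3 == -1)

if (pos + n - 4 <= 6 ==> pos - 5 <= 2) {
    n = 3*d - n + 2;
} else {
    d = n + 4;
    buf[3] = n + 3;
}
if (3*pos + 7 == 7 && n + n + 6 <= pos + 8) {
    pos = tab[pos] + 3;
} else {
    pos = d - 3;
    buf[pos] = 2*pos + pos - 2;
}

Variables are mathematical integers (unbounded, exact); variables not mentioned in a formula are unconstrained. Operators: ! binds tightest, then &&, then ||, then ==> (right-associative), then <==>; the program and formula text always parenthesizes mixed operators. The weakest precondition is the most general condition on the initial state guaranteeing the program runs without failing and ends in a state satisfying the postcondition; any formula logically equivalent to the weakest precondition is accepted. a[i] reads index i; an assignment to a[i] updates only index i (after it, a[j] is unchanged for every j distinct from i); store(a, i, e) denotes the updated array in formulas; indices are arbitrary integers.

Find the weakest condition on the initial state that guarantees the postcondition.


Working backward. After the program, the postcondition !(2*pos + 3 == -1) must hold; in canonical form it is !(2*pos == -4).
Then branch requires !(2*tab[pos] == -10); else branch requires !(2*d == 2).
Before the if: ((3*pos == 0 && 2*n <= pos + 2) ==> (!(2*tab[pos] == -10))) && ((!(3*pos == 0 && 2*n <= pos + 2)) ==> (!(2*d == 2)))
Then branch requires ((3*pos == 0 && 6*d <= 2*n + pos - 2) ==> (!(2*tab[pos] == -10))) && ((!(3*pos == 0 && 6*d <= 2*n + pos - 2)) ==> (!(2*d == 2))); else branch requires ((3*pos == 0 && 2*n <= pos + 2) ==> (!(2*tab[pos] == -10))) && ((!(3*pos == 0 && 2*n <= pos + 2)) ==> (!(2*n == -6))).
Before the if: ((n + pos <= 10 ==> pos <= 7) ==> (((3*pos == 0 && 6*d <= 2*n + pos - 2) ==> (!(2*tab[pos] == -10))) && ((!(3*pos == 0 && 6*d <= 2*n + pos - 2)) ==> (!(2*d == 2))))) && ((!(n + pos <= 10 ==> pos <= 7)) ==> (((3*pos == 0 && 2*n <= pos + 2) ==> (!(2*tab[pos] == -10))) && ((!(3*pos == 0 && 2*n <= pos + 2)) ==> (!(2*n == -6)))))
Answer: WP = ((n + pos <= 10 ==> pos <= 7) ==> (((3*pos == 0 && 6*d <= 2*n + pos - 2) ==> (!(2*tab[pos] == -10))) && ((!(3*pos == 0 && 6*d <= 2*n + pos - 2)) ==> (!(2*d == 2))))) && ((!(n + pos <= 10 ==> pos <= 7)) ==> (((3*pos == 0 && 2*n <= pos + 2) ==> (!(2*tab[pos] == -10))) && ((!(3*pos == 0 && 2*n <= pos + 2)) ==> (!(2*n == -6)))))


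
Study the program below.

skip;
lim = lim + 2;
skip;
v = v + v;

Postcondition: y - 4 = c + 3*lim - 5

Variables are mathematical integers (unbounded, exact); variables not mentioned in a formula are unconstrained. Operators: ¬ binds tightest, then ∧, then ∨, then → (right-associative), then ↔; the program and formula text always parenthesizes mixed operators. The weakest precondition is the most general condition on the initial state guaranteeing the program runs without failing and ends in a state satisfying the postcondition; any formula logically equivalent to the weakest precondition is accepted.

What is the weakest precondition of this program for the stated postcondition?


Working backward. After the program, the postcondition y - 4 = c + 3*lim - 5 must hold; in canonical form it is y = c + 3*lim - 1.
Before v := v + v: y = c + 3*lim - 1
Before skip: y = c + 3*lim - 1
Before lim := lim + 2: y = c + 3*lim + 5
Before skip: y = c + 3*lim + 5
Answer: WP = y = c + 3*lim + 5


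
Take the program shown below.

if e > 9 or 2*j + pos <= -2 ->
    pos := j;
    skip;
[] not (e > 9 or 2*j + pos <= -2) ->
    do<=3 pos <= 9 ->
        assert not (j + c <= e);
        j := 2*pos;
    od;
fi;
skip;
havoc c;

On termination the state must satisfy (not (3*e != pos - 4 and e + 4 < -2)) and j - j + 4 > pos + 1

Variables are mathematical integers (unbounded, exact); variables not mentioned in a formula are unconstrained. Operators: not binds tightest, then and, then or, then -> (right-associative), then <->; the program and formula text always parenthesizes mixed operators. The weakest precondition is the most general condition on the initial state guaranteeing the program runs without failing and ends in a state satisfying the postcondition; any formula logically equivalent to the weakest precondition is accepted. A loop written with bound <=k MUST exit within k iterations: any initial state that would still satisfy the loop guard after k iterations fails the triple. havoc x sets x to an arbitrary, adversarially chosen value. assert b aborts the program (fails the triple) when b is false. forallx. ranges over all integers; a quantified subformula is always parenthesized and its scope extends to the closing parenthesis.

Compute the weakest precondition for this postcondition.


Working backward. After the program, the postcondition (not (3*e != pos - 4 and e + 4 < -2)) and j - j + 4 > pos + 1 must hold; in canonical form it is (not (3*e != pos - 4 and e < -6)) and pos < 3.
Before havoc c: (not (3*e != pos - 4 and e < -6)) and pos < 3
Before skip: (not (3*e != pos - 4 and e < -6)) and pos < 3
Then branch requires (not (3*e != j - 4 and e < -6)) and j < 3; else branch requires (pos <= 9 -> ((not (c + j <= e)) and (pos <= 9 -> ((not (c + 2*pos <= e)) and (pos <= 9 -> ((not (c + 2*pos <= e)) and (not (pos <= 9)) and (not (3*e != pos - 4 and e < -6)) and pos < 3)) and ((not (pos <= 9)) -> ((not (3*e != pos - 4 and e < -6)) and pos < 3)))) and ((not (pos <= 9)) -> ((not (3*e != pos - 4 and e < -6)) and pos < 3)))) and ((not (pos <= 9)) -> ((not (3*e != pos - 4 and e < -6)) and pos < 3)).
Before the if: ((e > 9 or 2*j + pos <= -2) -> ((not (3*e != j - 4 and e < -6)) and j < 3)) and ((not (e > 9 or 2*j + pos <= -2)) -> ((pos <= 9 -> ((not (c + j <= e)) and (pos <= 9 -> ((not (c + 2*pos <= e)) and (pos <= 9 -> ((not (c + 2*pos <= e)) and (not (pos <= 9)) and (not (3*e != pos - 4 and e < -6)) and pos < 3)) and ((not (pos <= 9)) -> ((not (3*e != pos - 4 and e < -6)) and pos < 3)))) and ((not (pos <= 9)) -> ((not (3*e != pos - 4 and e < -6)) and pos < 3)))) and ((not (pos <= 9)) -> ((not (3*e != pos - 4 and e < -6)) and pos < 3))))
Answer: WP = ((e > 9 or 2*j + pos <= -2) -> ((not (3*e != j - 4 and e < -6)) and j < 3)) and ((not (e > 9 or 2*j + pos <= -2)) -> ((pos <= 9 -> ((not (c + j <= e)) and (pos <= 9 -> ((not (c + 2*pos <= e)) and (pos <= 9 -> ((not (c + 2*pos <= e)) and (not (pos <= 9)) and (not (3*e != pos - 4 and e < -6)) and pos < 3)) and ((not (pos <= 9)) -> ((not (3*e != pos - 4 and e < -6)) and pos < 3)))) and ((not (pos <= 9)) -> ((not (3*e != pos - 4 and e < -6)) and pos < 3)))) and ((not (pos <= 9)) -> ((not (3*e != pos - 4 and e < -6)) and pos < 3))))


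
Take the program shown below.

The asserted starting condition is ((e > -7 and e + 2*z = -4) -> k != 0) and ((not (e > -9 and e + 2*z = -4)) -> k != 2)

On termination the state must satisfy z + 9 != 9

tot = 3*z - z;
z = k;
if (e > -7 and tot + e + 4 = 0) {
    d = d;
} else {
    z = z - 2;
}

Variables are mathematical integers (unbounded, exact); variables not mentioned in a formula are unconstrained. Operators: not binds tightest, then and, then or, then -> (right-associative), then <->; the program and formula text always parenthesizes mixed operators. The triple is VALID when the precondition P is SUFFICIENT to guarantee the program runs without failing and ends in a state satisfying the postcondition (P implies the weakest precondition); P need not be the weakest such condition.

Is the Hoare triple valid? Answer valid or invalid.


Working backward. After the program, the postcondition z + 9 != 9 must hold; in canonical form it is z != 0.
Then branch requires z != 0; else branch requires z != 2.
Before the if: ((e > -7 and e + tot = -4) -> z != 0) and ((not (e > -7 and e + tot = -4)) -> z != 2)
Before z := k: ((e > -7 and e + tot = -4) -> k != 0) and ((not (e > -7 and e + tot = -4)) -> k != 2)
Before tot := 3*z - z: ((e > -7 and e + 2*z = -4) -> k != 0) and ((not (e > -7 and e + 2*z = -4)) -> k != 2)
The weakest precondition is ((e > -7 and e + 2*z = -4) -> k != 0) and ((not (e > -7 and e + 2*z = -4)) -> k != 2).
Check whether ((e > -7 and e + 2*z = -4) -> k != 0) and ((not (e > -9 and e + 2*z = -4)) -> k != 2) implies it.
Countermodel: at the initial state e = -8, k = 2, z = 2, the precondition holds but the weakest precondition fails.
Answer: invalid


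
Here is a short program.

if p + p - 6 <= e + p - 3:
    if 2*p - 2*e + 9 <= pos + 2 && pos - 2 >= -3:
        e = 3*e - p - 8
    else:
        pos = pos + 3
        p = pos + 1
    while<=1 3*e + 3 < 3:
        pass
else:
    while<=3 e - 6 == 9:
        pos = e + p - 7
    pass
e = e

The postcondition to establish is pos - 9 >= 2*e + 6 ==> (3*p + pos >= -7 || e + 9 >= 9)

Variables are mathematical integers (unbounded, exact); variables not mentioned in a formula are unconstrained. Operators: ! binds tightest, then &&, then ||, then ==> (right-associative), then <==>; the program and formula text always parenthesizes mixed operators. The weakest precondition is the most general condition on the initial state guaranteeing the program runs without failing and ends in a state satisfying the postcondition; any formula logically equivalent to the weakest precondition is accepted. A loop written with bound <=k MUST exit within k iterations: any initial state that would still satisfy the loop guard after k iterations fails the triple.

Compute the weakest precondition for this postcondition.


Working backward. After the program, the postcondition pos - 9 >= 2*e + 6 ==> (3*p + pos >= -7 || e + 9 >= 9) must hold; in canonical form it is pos >= 2*e + 15 ==> (3*p + pos >= -7 || e >= 0).
Before e := e: pos >= 2*e + 15 ==> (3*p + pos >= -7 || e >= 0)
Then branch requires ((2*p <= 2*e + pos - 7 && pos >= -1) ==> ((9*e < 3*p + 24 ==> ((!(9*e < 3*p + 24)) && (2*p + pos >= 6*e - 1 ==> (3*p + pos >= -7 || 3*e >= p + 8)))) && ((!(9*e < 3*p + 24)) ==> (2*p + pos >= 6*e - 1 ==> (3*p + pos >= -7 || 3*e >= p + 8))))) && ((!(2*p <= 2*e + pos - 7 && pos >= -1)) ==> ((3*e < 0 ==> ((!(3*e < 0)) && (pos >= 2*e + 12 ==> (4*pos >= -22 || e >= 0)))) && ((!(3*e < 0)) ==> (pos >= 2*e + 12 ==> (4*pos >= -22 || e >= 0))))); else branch requires (e == 15 ==> ((e == 15 ==> ((e == 15 ==> ((!(e == 15)) && (p >= e + 22 ==> (e + 4*p >= 0 || e >= 0)))) && ((!(e == 15)) ==> (p >= e + 22 ==> (e + 4*p >= 0 || e >= 0))))) && ((!(e == 15)) ==> (p >= e + 22 ==> (e + 4*p >= 0 || e >= 0))))) && ((!(e == 15)) ==> (pos >= 2*e + 15 ==> (3*p + pos >= -7 || e >= 0))).
Before the if: (p <= e + 3 ==> (((2*p <= 2*e + pos - 7 && pos >= -1) ==> ((9*e < 3*p + 24 ==> ((!(9*e < 3*p + 24)) && (2*p + pos >= 6*e - 1 ==> (3*p + pos >= -7 || 3*e >= p + 8)))) && ((!(9*e < 3*p + 24)) ==> (2*p + pos >= 6*e - 1 ==> (3*p + pos >= -7 || 3*e >= p + 8))))) && ((!(2*p <= 2*e + pos - 7 && pos >= -1)) ==> ((3*e < 0 ==> ((!(3*e < 0)) && (pos >= 2*e + 12 ==> (4*pos >= -22 || e >= 0)))) && ((!(3*e < 0)) ==> (pos >= 2*e + 12 ==> (4*pos >= -22 || e >= 0))))))) && ((!(p <= e + 3)) ==> ((e == 15 ==> ((e == 15 ==> ((e == 15 ==> ((!(e == 15)) && (p >= e + 22 ==> (e + 4*p >= 0 || e >= 0)))) && ((!(e == 15)) ==> (p >= e + 22 ==> (e + 4*p >= 0 || e >= 0))))) && ((!(e == 15)) ==> (p >= e + 22 ==> (e + 4*p >= 0 || e >= 0))))) && ((!(e == 15)) ==> (pos >= 2*e + 15 ==> (3*p + pos >= -7 || e >= 0)))))
Answer: WP = (p <= e + 3 ==> (((2*p <= 2*e + pos - 7 && pos >= -1) ==> ((9*e < 3*p + 24 ==> ((!(9*e < 3*p + 24)) && (2*p + pos >= 6*e - 1 ==> (3*p + pos >= -7 || 3*e >= p + 8)))) && ((!(9*e < 3*p + 24)) ==> (2*p + pos >= 6*e - 1 ==> (3*p + pos >= -7 || 3*e >= p + 8))))) && ((!(2*p <= 2*e + pos - 7 && pos >= -1)) ==> ((3*e < 0 ==> ((!(3*e < 0)) && (pos >= 2*e + 12 ==> (4*pos >= -22 || e >= 0)))) && ((!(3*e < 0)) ==> (pos >= 2*e + 12 ==> (4*pos >= -22 || e >= 0))))))) && ((!(p <= e + 3)) ==> ((e == 15 ==> ((e == 15 ==> ((e == 15 ==> ((!(e == 15)) && (p >= e + 22 ==> (e + 4*p >= 0 || e >= 0)))) && ((!(e == 15)) ==> (p >= e + 22 ==> (e + 4*p >= 0 || e >= 0))))) && ((!(e == 15)) ==> (p >= e + 22 ==> (e + 4*p >= 0 || e >= 0))))) && ((!(e == 15)) ==> (pos >= 2*e + 15 ==> (3*p + pos >= -7 || e >= 0)))))


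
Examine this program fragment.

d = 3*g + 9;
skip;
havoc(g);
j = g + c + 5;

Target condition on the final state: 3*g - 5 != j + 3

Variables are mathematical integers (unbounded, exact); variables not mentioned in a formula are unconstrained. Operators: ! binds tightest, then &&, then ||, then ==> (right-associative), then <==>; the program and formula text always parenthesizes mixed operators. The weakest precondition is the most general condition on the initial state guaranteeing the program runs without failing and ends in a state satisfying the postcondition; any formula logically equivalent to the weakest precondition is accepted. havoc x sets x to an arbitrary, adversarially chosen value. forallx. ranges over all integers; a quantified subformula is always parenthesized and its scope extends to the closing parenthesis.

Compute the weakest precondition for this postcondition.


Working backward. After the program, the postcondition 3*g - 5 != j + 3 must hold; in canonical form it is 3*g != j + 8.
Before j := g + c + 5: 2*g != c + 13
Before havoc g: forall g_1. 2*g_1 != c + 13
Before skip: forall g_1. 2*g_1 != c + 13
Before d := 3*g + 9: forall g_1. 2*g_1 != c + 13
Answer: WP = forall g_1. 2*g_1 != c + 13


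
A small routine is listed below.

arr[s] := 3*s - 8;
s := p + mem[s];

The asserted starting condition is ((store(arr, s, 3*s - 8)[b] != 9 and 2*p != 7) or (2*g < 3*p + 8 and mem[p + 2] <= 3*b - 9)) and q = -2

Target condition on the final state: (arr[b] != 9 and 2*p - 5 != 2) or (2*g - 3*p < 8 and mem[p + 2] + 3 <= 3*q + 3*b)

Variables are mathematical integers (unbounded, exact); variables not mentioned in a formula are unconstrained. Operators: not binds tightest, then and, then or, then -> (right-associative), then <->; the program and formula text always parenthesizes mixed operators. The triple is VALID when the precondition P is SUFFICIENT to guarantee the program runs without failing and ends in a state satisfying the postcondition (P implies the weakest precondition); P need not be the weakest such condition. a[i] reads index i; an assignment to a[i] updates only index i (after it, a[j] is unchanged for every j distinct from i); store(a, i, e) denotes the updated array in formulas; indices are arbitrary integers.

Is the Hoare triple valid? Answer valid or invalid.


Working backward. After the program, the postcondition (arr[b] != 9 and 2*p - 5 != 2) or (2*g - 3*p < 8 and mem[p + 2] + 3 <= 3*q + 3*b) must hold; in canonical form it is (arr[b] != 9 and 2*p != 7) or (2*g < 3*p + 8 and mem[p + 2] <= 3*b + 3*q - 3).
Before s := p + mem[s]: (arr[b] != 9 and 2*p != 7) or (2*g < 3*p + 8 and mem[p + 2] <= 3*b + 3*q - 3)
Before arr[s] := 3*s - 8: (store(arr, s, 3*s - 8)[b] != 9 and 2*p != 7) or (2*g < 3*p + 8 and mem[p + 2] <= 3*b + 3*q - 3)
The weakest precondition is (store(arr, s, 3*s - 8)[b] != 9 and 2*p != 7) or (2*g < 3*p + 8 and mem[p + 2] <= 3*b + 3*q - 3).
Check whether ((store(arr, s, 3*s - 8)[b] != 9 and 2*p != 7) or (2*g < 3*p + 8 and mem[p + 2] <= 3*b - 9)) and q = -2 implies it.
Every state satisfying the precondition satisfies the weakest precondition: the implication holds.
Answer: valid


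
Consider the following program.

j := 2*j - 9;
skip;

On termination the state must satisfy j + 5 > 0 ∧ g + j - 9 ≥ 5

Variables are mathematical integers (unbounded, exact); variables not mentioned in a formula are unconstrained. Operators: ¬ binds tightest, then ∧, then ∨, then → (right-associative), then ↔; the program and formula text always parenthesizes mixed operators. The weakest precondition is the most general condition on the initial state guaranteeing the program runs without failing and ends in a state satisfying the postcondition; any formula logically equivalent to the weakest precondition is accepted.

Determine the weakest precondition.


Working backward. After the program, the postcondition j + 5 > 0 ∧ g + j - 9 ≥ 5 must hold; in canonical form it is j > -5 ∧ g + j ≥ 14.
Before skip: j > -5 ∧ g + j ≥ 14
Before j := 2*j - 9: 2*j > 4 ∧ g + 2*j ≥ 23
Answer: WP = 2*j > 4 ∧ g + 2*j ≥ 23


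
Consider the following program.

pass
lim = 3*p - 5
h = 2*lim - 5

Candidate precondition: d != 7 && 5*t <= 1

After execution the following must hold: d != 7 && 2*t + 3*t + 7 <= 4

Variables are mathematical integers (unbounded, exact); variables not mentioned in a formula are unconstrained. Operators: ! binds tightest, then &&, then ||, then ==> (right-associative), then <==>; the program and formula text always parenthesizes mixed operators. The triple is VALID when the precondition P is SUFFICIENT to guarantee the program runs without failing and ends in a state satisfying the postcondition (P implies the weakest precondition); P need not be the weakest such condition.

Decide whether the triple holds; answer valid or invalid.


Working backward. After the program, the postcondition d != 7 && 2*t + 3*t + 7 <= 4 must hold; in canonical form it is d != 7 && 5*t <= -3.
Before h := 2*lim - 5: d != 7 && 5*t <= -3
Before lim := 3*p - 5: d != 7 && 5*t <= -3
Before skip: d != 7 && 5*t <= -3
The weakest precondition is d != 7 && 5*t <= -3.
Check whether d != 7 && 5*t <= 1 implies it.
Countermodel: at the initial state d = 8, t = 0, the precondition holds but the weakest precondition fails.
Answer: invalid


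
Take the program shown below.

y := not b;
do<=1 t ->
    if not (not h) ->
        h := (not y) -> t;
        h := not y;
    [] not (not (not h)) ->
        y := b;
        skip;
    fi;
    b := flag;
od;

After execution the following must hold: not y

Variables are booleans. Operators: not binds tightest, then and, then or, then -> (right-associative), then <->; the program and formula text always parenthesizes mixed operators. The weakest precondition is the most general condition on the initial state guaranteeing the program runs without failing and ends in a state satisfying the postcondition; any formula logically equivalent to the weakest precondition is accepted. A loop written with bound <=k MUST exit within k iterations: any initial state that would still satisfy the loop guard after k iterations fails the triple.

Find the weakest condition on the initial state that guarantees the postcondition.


Working backward. After the program, not y must hold.
Before the loop (bound <=1), unroll the exhaustion recursion (WP_0 = exit-now case; WP_j = one more guarded iteration, up to j = 1):
  WP_0: (not t) and (not y)
  WP_1: (t -> ((h -> ((not t) and (not y))) and ((not h) -> ((not t) and (not b))))) and ((not t) -> (not y))
So before the loop: (t -> ((h -> ((not t) and (not y))) and ((not h) -> ((not t) and (not b))))) and ((not t) -> (not y))
Before y := not b: (t -> ((h -> ((not t) and b)) and ((not h) -> ((not t) and (not b))))) and ((not t) -> b)
Answer: WP = (t -> ((h -> ((not t) and b)) and ((not h) -> ((not t) and (not b))))) and ((not t) -> b)


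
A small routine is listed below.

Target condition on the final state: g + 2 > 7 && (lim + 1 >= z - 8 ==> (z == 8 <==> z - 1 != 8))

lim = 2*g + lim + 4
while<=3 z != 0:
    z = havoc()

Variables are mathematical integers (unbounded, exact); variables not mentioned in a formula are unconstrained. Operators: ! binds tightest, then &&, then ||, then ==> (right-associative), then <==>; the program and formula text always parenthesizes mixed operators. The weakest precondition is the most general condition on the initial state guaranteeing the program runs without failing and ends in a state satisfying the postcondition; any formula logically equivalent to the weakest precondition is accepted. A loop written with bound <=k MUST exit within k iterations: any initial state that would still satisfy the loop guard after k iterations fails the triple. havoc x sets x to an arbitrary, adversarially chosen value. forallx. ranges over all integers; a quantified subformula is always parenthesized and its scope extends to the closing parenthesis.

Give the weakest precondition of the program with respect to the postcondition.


Working backward. After the program, the postcondition g + 2 > 7 && (lim + 1 >= z - 8 ==> (z == 8 <==> z - 1 != 8)) must hold; in canonical form it is g > 5 && (lim >= z - 9 ==> (z == 8 <==> z != 9)).
Before the loop (bound <=3), unroll the exhaustion recursion (WP_0 = exit-now case; WP_j = one more guarded iteration, up to j = 3):
  WP_0: (!(z != 0)) && g > 5 && (lim >= z - 9 ==> (z == 8 <==> z != 9))
  WP_1: (z != 0 ==> (forall z_1. ((!(z_1 != 0)) && g > 5 && (lim >= z_1 - 9 ==> (z_1 == 8 <==> z_1 != 9))))) && ((!(z != 0)) ==> (g > 5 && (lim >= z - 9 ==> (z == 8 <==> z != 9))))
  WP_2: (z != 0 ==> (forall z_2. ((z_2 != 0 ==> (forall z_1. ((!(z_1 != 0)) && g > 5 && (lim >= z_1 - 9 ==> (z_1 == 8 <==> z_1 != 9))))) && ((!(z_2 != 0)) ==> (g > 5 && (lim >= z_2 - 9 ==> (z_2 == 8 <==> z_2 != 9))))))) && ((!(z != 0)) ==> (g > 5 && (lim >= z - 9 ==> (z == 8 <==> z != 9))))
  WP_3: (z != 0 ==> (forall z_3. ((z_3 != 0 ==> (forall z_2. ((z_2 != 0 ==> (forall z_1. ((!(z_1 != 0)) && g > 5 && (lim >= z_1 - 9 ==> (z_1 == 8 <==> z_1 != 9))))) && ((!(z_2 != 0)) ==> (g > 5 && (lim >= z_2 - 9 ==> (z_2 == 8 <==> z_2 != 9))))))) && ((!(z_3 != 0)) ==> (g > 5 && (lim >= z_3 - 9 ==> (z_3 == 8 <==> z_3 != 9))))))) && ((!(z != 0)) ==> (g > 5 && (lim >= z - 9 ==> (z == 8 <==> z != 9))))
So before the loop: (z != 0 ==> (forall z_3. ((z_3 != 0 ==> (forall z_2. ((z_2 != 0 ==> (forall z_1. ((!(z_1 != 0)) && g > 5 && (lim >= z_1 - 9 ==> (z_1 == 8 <==> z_1 != 9))))) && ((!(z_2 != 0)) ==> (g > 5 && (lim >= z_2 - 9 ==> (z_2 == 8 <==> z_2 != 9))))))) && ((!(z_3 != 0)) ==> (g > 5 && (lim >= z_3 - 9 ==> (z_3 == 8 <==> z_3 != 9))))))) && ((!(z != 0)) ==> (g > 5 && (lim >= z - 9 ==> (z == 8 <==> z != 9))))
Before lim := 2*g + lim + 4: (z != 0 ==> (forall z_3. ((z_3 != 0 ==> (forall z_2. ((z_2 != 0 ==> (forall z_1. ((!(z_1 != 0)) && g > 5 && (2*g + lim >= z_1 - 13 ==> (z_1 == 8 <==> z_1 != 9))))) && ((!(z_2 != 0)) ==> (g > 5 && (2*g + lim >= z_2 - 13 ==> (z_2 == 8 <==> z_2 != 9))))))) && ((!(z_3 != 0)) ==> (g > 5 && (2*g + lim >= z_3 - 13 ==> (z_3 == 8 <==> z_3 != 9))))))) && ((!(z != 0)) ==> (g > 5 && (2*g + lim >= z - 13 ==> (z == 8 <==> z != 9))))
Answer: WP = (z != 0 ==> (forall z_3. ((z_3 != 0 ==> (forall z_2. ((z_2 != 0 ==> (forall z_1. ((!(z_1 != 0)) && g > 5 && (2*g + lim >= z_1 - 13 ==> (z_1 == 8 <==> z_1 != 9))))) && ((!(z_2 != 0)) ==> (g > 5 && (2*g + lim >= z_2 - 13 ==> (z_2 == 8 <==> z_2 != 9))))))) && ((!(z_3 != 0)) ==> (g > 5 && (2*g + lim >= z_3 - 13 ==> (z_3 == 8 <==> z_3 != 9))))))) && ((!(z != 0)) ==> (g > 5 && (2*g + lim >= z - 13 ==> (z == 8 <==> z != 9))))


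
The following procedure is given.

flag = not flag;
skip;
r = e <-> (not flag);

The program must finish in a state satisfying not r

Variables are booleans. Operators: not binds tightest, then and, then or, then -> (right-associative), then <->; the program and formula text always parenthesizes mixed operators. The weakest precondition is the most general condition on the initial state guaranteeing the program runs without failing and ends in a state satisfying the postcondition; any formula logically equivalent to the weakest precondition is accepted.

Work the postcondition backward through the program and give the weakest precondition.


Working backward. After the program, not r must hold.
Before r := e <-> (not flag): not (e <-> (not flag))
Before skip: not (e <-> (not flag))
Before flag := not flag: not (e <-> flag)
Answer: WP = not (e <-> flag)
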